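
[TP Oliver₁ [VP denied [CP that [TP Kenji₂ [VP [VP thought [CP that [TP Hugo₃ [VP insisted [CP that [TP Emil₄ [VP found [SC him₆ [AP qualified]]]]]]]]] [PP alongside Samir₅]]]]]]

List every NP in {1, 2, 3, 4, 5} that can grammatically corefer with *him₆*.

*him* is a pronoun, so Principle B applies: it must be free in its binding domain.
Binding domain of *him₆*: the embedded TP, whose subject is Emil₄.
*Oliver₁* c-commands the pronoun but from outside its binding domain, and is not c-commanded by it → coindexation permitted.
*Kenji₂* c-commands the pronoun but from outside its binding domain, and is not c-commanded by it → coindexation permitted.
*Hugo₃* c-commands the pronoun but from outside its binding domain, and is not c-commanded by it → coindexation permitted.
*Emil₄* c-commands the pronoun within its binding domain → coindexation would violate Principle B.
*Samir₅* and the pronoun do not c-command one another → neither Principle B nor Principle C is at stake; coindexation permitted.

{1, 2, 3, 5}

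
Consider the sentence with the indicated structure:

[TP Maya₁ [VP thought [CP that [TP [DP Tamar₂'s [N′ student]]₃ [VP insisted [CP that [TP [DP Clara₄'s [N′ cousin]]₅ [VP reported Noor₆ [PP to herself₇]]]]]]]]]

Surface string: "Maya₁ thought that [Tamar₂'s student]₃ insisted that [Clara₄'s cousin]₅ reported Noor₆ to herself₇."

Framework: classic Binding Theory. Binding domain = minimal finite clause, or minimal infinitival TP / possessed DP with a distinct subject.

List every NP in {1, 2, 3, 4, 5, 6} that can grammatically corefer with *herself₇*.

{5, 6}

*herself* is an anaphor, so Principle A applies: it must be bound in its binding domain.
Binding domain of *herself₇*: the embedded TP, whose subject is [Clara₄'s cousin]₅.
*Maya₁* c-commands the anaphor but is outside its binding domain → cannot satisfy Principle A.
*Tamar₂* does not c-command the anaphor → cannot bind it.
*[Tamar₂'s student]₃* c-commands the anaphor but is outside its binding domain → cannot satisfy Principle A.
*Clara₄* does not c-command the anaphor → cannot bind it.
*[Clara₄'s cousin]₅* c-commands the anaphor within its binding domain → licit binder.
*Noor₆* c-commands the anaphor within its binding domain → licit binder.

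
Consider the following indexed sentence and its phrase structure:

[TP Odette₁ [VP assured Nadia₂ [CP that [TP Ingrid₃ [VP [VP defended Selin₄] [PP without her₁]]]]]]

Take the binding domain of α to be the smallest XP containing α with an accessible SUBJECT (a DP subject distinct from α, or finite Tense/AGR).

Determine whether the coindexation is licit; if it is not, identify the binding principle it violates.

The two coindexed NPs are *Odette₁* and *her₁*.
*her₁* is a pronoun; its binding domain is the embedded TP, whose subject is Ingrid₃. Within that domain it is c-commanded only by *Ingrid₃*, which carries a different index — the pronoun is free locally, so Principle B holds.
*Odette₁* is an R-expression; *her₁* does not c-command it, and no other NP shares its index, so Principle C is satisfied.
All principles are respected.

grammatical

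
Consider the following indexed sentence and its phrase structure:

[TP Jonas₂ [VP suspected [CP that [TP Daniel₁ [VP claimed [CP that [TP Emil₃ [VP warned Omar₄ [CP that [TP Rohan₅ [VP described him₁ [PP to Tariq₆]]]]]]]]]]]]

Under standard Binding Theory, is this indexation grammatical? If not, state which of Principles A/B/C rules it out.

grammatical

The two coindexed NPs are *Daniel₁* and *him₁*.
*him₁* is a pronoun; its binding domain is the embedded TP, whose subject is Rohan₅. Within that domain it is c-commanded only by *Rohan₅*, which carries a different index — the pronoun is free locally, so Principle B holds.
*Daniel₁* is an R-expression; *him₁* does not c-command it, and no other NP shares its index, so Principle C is satisfied.
All principles are respected.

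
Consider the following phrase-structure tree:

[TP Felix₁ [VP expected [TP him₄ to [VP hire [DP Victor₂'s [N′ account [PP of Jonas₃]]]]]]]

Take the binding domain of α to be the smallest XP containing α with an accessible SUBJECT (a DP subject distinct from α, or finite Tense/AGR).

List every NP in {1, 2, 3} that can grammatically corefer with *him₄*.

none

*him* is a pronoun, so Principle B applies: it must be free in its binding domain.
Binding domain of *him₄*: the matrix TP, whose subject is Felix₁.
*Felix₁* c-commands the pronoun within its binding domain → coindexation would violate Principle B.
*Victor₂*: the pronoun c-commands this R-expression → coindexation would violate Principle C on *Victor₂*.
*Jonas₃*: the pronoun c-commands this R-expression → coindexation would violate Principle C on *Jonas₃*.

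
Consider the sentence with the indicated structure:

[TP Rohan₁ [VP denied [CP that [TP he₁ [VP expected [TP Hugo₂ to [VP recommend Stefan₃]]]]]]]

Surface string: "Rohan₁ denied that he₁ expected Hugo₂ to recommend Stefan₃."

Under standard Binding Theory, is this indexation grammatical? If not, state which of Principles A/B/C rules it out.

grammatical

The two coindexed NPs are *Rohan₁* and *he₁*.
*he₁* is a pronoun; nothing c-commands it within its binding domain (the embedded TP.), so Principle B holds trivially.
*Rohan₁* is an R-expression; *he₁* does not c-command it, and no other NP shares its index, so Principle C is satisfied.
All principles are respected.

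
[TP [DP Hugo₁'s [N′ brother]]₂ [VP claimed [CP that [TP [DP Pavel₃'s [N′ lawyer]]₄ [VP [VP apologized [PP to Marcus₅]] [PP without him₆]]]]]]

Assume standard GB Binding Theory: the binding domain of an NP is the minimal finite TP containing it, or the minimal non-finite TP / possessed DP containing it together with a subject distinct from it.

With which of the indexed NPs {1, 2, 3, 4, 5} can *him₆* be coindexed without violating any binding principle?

*him* is a pronoun, so Principle B applies: it must be free in its binding domain.
Binding domain of *him₆*: the embedded TP, whose subject is [Pavel₃'s lawyer]₄.
*Hugo₁* and the pronoun do not c-command one another → neither Principle B nor Principle C is at stake; coindexation permitted.
*[Hugo₁'s brother]₂* c-commands the pronoun but from outside its binding domain, and is not c-commanded by it → coindexation permitted.
*Pavel₃* and the pronoun do not c-command one another → neither Principle B nor Principle C is at stake; coindexation permitted.
*[Pavel₃'s lawyer]₄* c-commands the pronoun within its binding domain → coindexation would violate Principle B.
*Marcus₅* and the pronoun do not c-command one another → neither Principle B nor Principle C is at stake; coindexation permitted.

{1, 2, 3, 5}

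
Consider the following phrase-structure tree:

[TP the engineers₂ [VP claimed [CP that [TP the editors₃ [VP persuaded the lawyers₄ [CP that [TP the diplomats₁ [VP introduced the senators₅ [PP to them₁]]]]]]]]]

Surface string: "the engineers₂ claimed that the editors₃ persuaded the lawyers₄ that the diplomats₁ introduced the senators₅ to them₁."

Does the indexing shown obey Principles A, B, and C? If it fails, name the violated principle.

Principle B

The two coindexed NPs are *the diplomats₁* and *them₁*.
*them₁* is a pronoun. Its binding domain is the embedded TP, whose subject is the diplomats₁.
*the diplomats₁* c-commands it within that domain and carries the same index.
The pronoun is locally bound → Principle B violation.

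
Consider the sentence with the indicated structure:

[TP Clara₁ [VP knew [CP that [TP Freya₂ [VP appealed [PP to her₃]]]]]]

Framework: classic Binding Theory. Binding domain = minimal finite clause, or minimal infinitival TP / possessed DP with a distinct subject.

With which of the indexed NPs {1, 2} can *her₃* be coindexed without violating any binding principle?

{1}

*her* is a pronoun, so Principle B applies: it must be free in its binding domain.
Binding domain of *her₃*: the embedded TP, whose subject is Freya₂.
*Clara₁* c-commands the pronoun but from outside its binding domain, and is not c-commanded by it → coindexation permitted.
*Freya₂* c-commands the pronoun within its binding domain → coindexation would violate Principle B.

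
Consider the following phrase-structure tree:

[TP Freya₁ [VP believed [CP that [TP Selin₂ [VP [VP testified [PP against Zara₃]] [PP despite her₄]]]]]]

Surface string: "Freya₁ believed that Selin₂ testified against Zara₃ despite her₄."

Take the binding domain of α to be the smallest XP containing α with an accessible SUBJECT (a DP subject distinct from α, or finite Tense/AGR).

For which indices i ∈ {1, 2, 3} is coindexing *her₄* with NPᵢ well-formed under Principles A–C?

*her* is a pronoun, so Principle B applies: it must be free in its binding domain.
Binding domain of *her₄*: the embedded TP, whose subject is Selin₂.
*Freya₁* c-commands the pronoun but from outside its binding domain, and is not c-commanded by it → coindexation permitted.
*Selin₂* c-commands the pronoun within its binding domain → coindexation would violate Principle B.
*Zara₃* and the pronoun do not c-command one another → neither Principle B nor Principle C is at stake; coindexation permitted.

{1, 3}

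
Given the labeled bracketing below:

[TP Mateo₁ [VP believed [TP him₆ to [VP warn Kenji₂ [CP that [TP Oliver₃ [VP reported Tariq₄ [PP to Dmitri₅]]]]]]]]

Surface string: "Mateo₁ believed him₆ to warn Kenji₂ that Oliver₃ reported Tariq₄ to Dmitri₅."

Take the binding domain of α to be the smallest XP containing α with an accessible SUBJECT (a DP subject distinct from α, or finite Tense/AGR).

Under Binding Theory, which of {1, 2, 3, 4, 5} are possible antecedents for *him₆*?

none

*him* is a pronoun, so Principle B applies: it must be free in its binding domain.
Binding domain of *him₆*: the matrix TP, whose subject is Mateo₁.
*Mateo₁* c-commands the pronoun within its binding domain → coindexation would violate Principle B.
*Kenji₂*: the pronoun c-commands this R-expression → coindexation would violate Principle C on *Kenji₂*.
*Oliver₃*: the pronoun c-commands this R-expression → coindexation would violate Principle C on *Oliver₃*.
*Tariq₄*: the pronoun c-commands this R-expression → coindexation would violate Principle C on *Tariq₄*.
*Dmitri₅*: the pronoun c-commands this R-expression → coindexation would violate Principle C on *Dmitri₅*.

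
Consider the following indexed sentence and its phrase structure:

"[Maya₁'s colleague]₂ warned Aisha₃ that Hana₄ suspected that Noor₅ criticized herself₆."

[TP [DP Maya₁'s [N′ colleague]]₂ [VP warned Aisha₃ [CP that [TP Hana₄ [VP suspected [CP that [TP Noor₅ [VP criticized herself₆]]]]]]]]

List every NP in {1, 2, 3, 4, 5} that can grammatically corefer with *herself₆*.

{5}

*herself* is an anaphor, so Principle A applies: it must be bound in its binding domain.
Binding domain of *herself₆*: the embedded TP, whose subject is Noor₅.
*Maya₁* does not c-command the anaphor → cannot bind it.
*[Maya₁'s colleague]₂* c-commands the anaphor but is outside its binding domain → cannot satisfy Principle A.
*Aisha₃* c-commands the anaphor but is outside its binding domain → cannot satisfy Principle A.
*Hana₄* c-commands the anaphor but is outside its binding domain → cannot satisfy Principle A.
*Noor₅* c-commands the anaphor within its binding domain → licit binder.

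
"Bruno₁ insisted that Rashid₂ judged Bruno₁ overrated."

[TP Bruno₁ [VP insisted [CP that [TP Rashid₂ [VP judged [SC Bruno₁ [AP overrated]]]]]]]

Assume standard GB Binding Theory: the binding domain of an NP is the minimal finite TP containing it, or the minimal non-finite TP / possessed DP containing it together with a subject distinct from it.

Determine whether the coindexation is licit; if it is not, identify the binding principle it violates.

Principle C

The two coindexed NPs are *Bruno₁* (the higher occurrence) and *Bruno₁* (the lower occurrence).
*Bruno₁* (the lower occurrence) is an R-expression. Principle C requires it to be free everywhere.
*Bruno₁* (the higher occurrence) c-commands it and carries the same index.
The R-expression is bound → Principle C violation.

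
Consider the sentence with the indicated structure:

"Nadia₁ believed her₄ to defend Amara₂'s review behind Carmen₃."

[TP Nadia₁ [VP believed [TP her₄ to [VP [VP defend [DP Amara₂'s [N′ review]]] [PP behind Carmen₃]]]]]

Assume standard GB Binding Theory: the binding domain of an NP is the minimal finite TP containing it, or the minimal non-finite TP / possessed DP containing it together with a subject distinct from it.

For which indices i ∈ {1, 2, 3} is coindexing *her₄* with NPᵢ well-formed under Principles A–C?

none

*her* is a pronoun, so Principle B applies: it must be free in its binding domain.
Binding domain of *her₄*: the matrix TP, whose subject is Nadia₁.
*Nadia₁* c-commands the pronoun within its binding domain → coindexation would violate Principle B.
*Amara₂*: the pronoun c-commands this R-expression → coindexation would violate Principle C on *Amara₂*.
*Carmen₃*: the pronoun c-commands this R-expression → coindexation would violate Principle C on *Carmen₃*.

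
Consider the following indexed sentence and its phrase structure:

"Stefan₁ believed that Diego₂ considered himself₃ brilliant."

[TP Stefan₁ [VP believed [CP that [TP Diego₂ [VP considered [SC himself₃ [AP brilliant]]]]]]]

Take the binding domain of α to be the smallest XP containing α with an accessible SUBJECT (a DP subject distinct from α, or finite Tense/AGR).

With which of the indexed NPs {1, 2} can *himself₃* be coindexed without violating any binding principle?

{2}

*himself* is an anaphor, so Principle A applies: it must be bound in its binding domain.
Binding domain of *himself₃*: the embedded TP, whose subject is Diego₂.
*Stefan₁* c-commands the anaphor but is outside its binding domain → cannot satisfy Principle A.
*Diego₂* c-commands the anaphor within its binding domain → licit binder.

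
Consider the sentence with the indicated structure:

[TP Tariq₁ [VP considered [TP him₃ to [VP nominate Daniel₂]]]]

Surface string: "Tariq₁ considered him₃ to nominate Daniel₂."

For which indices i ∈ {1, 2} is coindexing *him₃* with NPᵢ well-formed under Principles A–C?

*him* is a pronoun, so Principle B applies: it must be free in its binding domain.
Binding domain of *him₃*: the matrix TP, whose subject is Tariq₁.
*Tariq₁* c-commands the pronoun within its binding domain → coindexation would violate Principle B.
*Daniel₂*: the pronoun c-commands this R-expression → coindexation would violate Principle C on *Daniel₂*.

none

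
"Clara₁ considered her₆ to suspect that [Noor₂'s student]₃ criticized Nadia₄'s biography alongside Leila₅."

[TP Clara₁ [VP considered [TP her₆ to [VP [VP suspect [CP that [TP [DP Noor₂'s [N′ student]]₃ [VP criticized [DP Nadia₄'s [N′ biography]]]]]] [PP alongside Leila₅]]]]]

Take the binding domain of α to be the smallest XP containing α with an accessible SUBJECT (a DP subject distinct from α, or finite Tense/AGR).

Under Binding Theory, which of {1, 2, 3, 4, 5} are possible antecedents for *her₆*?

none

*her* is a pronoun, so Principle B applies: it must be free in its binding domain.
Binding domain of *her₆*: the matrix TP, whose subject is Clara₁.
*Clara₁* c-commands the pronoun within its binding domain → coindexation would violate Principle B.
*Noor₂*: the pronoun c-commands this R-expression → coindexation would violate Principle C on *Noor₂*.
*[Noor₂'s student]₃*: the pronoun c-commands this R-expression → coindexation would violate Principle C on *[Noor₂'s student]₃*.
*Nadia₄*: the pronoun c-commands this R-expression → coindexation would violate Principle C on *Nadia₄*.
*Leila₅*: the pronoun c-commands this R-expression → coindexation would violate Principle C on *Leila₅*.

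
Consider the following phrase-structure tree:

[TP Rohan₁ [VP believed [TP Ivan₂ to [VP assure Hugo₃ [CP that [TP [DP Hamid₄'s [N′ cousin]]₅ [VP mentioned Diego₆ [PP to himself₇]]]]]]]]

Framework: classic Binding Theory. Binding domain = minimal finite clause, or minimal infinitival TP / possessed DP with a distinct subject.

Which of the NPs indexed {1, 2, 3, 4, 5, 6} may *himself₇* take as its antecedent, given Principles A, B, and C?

*himself* is an anaphor, so Principle A applies: it must be bound in its binding domain.
Binding domain of *himself₇*: the embedded TP, whose subject is [Hamid₄'s cousin]₅.
*Rohan₁* c-commands the anaphor but is outside its binding domain → cannot satisfy Principle A.
*Ivan₂* c-commands the anaphor but is outside its binding domain → cannot satisfy Principle A.
*Hugo₃* c-commands the anaphor but is outside its binding domain → cannot satisfy Principle A.
*Hamid₄* does not c-command the anaphor → cannot bind it.
*[Hamid₄'s cousin]₅* c-commands the anaphor within its binding domain → licit binder.
*Diego₆* c-commands the anaphor within its binding domain → licit binder.

{5, 6}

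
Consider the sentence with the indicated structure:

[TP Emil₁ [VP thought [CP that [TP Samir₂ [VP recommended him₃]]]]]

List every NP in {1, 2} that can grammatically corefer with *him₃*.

{1}

*him* is a pronoun, so Principle B applies: it must be free in its binding domain.
Binding domain of *him₃*: the embedded TP, whose subject is Samir₂.
*Emil₁* c-commands the pronoun but from outside its binding domain, and is not c-commanded by it → coindexation permitted.
*Samir₂* c-commands the pronoun within its binding domain → coindexation would violate Principle B.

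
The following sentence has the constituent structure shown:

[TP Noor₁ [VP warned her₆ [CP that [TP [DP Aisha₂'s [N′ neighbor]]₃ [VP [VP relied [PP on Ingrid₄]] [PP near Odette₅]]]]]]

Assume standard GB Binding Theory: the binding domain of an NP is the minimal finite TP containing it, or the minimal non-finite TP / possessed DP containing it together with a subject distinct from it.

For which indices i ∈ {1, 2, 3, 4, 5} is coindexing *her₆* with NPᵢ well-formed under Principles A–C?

*her* is a pronoun, so Principle B applies: it must be free in its binding domain.
Binding domain of *her₆*: the matrix TP, whose subject is Noor₁.
*Noor₁* c-commands the pronoun within its binding domain → coindexation would violate Principle B.
*Aisha₂*: the pronoun c-commands this R-expression → coindexation would violate Principle C on *Aisha₂*.
*[Aisha₂'s neighbor]₃*: the pronoun c-commands this R-expression → coindexation would violate Principle C on *[Aisha₂'s neighbor]₃*.
*Ingrid₄*: the pronoun c-commands this R-expression → coindexation would violate Principle C on *Ingrid₄*.
*Odette₅*: the pronoun c-commands this R-expression → coindexation would violate Principle C on *Odette₅*.

none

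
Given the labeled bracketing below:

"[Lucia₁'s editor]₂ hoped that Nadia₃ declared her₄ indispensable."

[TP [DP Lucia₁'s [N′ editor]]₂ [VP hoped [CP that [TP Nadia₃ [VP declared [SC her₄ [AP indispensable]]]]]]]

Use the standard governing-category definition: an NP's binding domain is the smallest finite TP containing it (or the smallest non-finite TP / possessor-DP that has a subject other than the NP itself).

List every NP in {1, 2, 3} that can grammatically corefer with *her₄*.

{1, 2}

*her* is a pronoun, so Principle B applies: it must be free in its binding domain.
Binding domain of *her₄*: the embedded TP, whose subject is Nadia₃.
*Lucia₁* and the pronoun do not c-command one another → neither Principle B nor Principle C is at stake; coindexation permitted.
*[Lucia₁'s editor]₂* c-commands the pronoun but from outside its binding domain, and is not c-commanded by it → coindexation permitted.
*Nadia₃* c-commands the pronoun within its binding domain → coindexation would violate Principle B.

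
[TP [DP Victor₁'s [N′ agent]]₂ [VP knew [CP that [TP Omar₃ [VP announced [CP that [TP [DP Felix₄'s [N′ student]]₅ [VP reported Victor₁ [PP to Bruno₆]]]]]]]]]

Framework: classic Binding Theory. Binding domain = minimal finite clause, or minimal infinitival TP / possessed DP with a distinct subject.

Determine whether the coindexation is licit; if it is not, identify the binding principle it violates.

grammatical

The two coindexed NPs are *Victor₁* and *Victor₁*.
*Victor₁* is an R-expression; no coindexed NP c-commands it, so Principle C holds.
*Victor₁* is an R-expression; *Victor₁* does not c-command it, and no other NP shares its index, so Principle C is satisfied.
All principles are respected.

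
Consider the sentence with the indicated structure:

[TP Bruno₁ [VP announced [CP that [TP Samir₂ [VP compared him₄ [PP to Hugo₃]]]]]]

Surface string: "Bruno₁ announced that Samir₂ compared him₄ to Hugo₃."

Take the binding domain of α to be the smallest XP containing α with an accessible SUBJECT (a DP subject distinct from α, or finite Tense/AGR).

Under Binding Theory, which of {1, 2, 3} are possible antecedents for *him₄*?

{1}

*him* is a pronoun, so Principle B applies: it must be free in its binding domain.
Binding domain of *him₄*: the embedded TP, whose subject is Samir₂.
*Bruno₁* c-commands the pronoun but from outside its binding domain, and is not c-commanded by it → coindexation permitted.
*Samir₂* c-commands the pronoun within its binding domain → coindexation would violate Principle B.
*Hugo₃*: the pronoun c-commands this R-expression → coindexation would violate Principle C on *Hugo₃*.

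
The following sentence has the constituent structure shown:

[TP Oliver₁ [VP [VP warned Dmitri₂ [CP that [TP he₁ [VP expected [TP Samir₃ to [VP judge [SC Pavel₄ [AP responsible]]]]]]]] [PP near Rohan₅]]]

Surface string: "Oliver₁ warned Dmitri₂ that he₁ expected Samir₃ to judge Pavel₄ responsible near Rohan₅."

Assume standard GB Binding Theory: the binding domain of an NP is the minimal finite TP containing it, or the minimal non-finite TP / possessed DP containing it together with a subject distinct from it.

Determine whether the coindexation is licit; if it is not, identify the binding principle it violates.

grammatical

The two coindexed NPs are *Oliver₁* and *he₁*.
*he₁* is a pronoun; nothing c-commands it within its binding domain (the embedded TP.), so Principle B holds trivially.
*Oliver₁* is an R-expression; *he₁* does not c-command it, and no other NP shares its index, so Principle C is satisfied.
All principles are respected.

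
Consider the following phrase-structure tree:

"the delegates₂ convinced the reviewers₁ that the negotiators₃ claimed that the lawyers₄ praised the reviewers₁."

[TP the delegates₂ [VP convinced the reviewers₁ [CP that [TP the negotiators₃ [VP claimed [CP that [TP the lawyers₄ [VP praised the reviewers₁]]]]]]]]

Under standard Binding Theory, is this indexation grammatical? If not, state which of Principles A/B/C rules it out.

Principle C

The two coindexed NPs are *the reviewers₁* (the lower occurrence) and *the reviewers₁* (the higher occurrence).
*the reviewers₁* (the lower occurrence) is an R-expression. Principle C requires it to be free everywhere.
*the reviewers₁* (the higher occurrence) c-commands it and carries the same index.
The R-expression is bound → Principle C violation.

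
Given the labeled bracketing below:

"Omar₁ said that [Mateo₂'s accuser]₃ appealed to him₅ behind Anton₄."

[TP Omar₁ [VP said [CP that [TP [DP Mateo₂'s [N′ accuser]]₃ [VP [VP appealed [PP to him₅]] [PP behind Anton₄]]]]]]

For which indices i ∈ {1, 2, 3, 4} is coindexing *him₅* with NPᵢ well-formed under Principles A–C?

{1, 2, 4}

*him* is a pronoun, so Principle B applies: it must be free in its binding domain.
Binding domain of *him₅*: the embedded TP, whose subject is [Mateo₂'s accuser]₃.
*Omar₁* c-commands the pronoun but from outside its binding domain, and is not c-commanded by it → coindexation permitted.
*Mateo₂* and the pronoun do not c-command one another → neither Principle B nor Principle C is at stake; coindexation permitted.
*[Mateo₂'s accuser]₃* c-commands the pronoun within its binding domain → coindexation would violate Principle B.
*Anton₄* and the pronoun do not c-command one another → neither Principle B nor Principle C is at stake; coindexation permitted.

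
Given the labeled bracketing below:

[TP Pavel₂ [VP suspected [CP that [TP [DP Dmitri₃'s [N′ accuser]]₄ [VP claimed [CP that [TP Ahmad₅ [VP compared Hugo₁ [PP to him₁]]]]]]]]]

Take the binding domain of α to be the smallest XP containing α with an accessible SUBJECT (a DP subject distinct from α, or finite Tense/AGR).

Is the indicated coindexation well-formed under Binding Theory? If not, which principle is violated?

Principle B

The two coindexed NPs are *Hugo₁* and *him₁*.
*him₁* is a pronoun. Its binding domain is the embedded TP, whose subject is Ahmad₅.
*Hugo₁* c-commands it within that domain and carries the same index.
The pronoun is locally bound → Principle B violation.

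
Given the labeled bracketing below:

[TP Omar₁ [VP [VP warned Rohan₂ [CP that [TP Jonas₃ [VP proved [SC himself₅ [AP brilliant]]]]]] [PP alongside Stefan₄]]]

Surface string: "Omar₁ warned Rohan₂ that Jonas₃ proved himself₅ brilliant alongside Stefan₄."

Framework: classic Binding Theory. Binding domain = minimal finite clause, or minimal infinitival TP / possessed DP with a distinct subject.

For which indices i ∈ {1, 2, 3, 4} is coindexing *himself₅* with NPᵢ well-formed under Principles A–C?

*himself* is an anaphor, so Principle A applies: it must be bound in its binding domain.
Binding domain of *himself₅*: the embedded TP, whose subject is Jonas₃.
*Omar₁* c-commands the anaphor but is outside its binding domain → cannot satisfy Principle A.
*Rohan₂* c-commands the anaphor but is outside its binding domain → cannot satisfy Principle A.
*Jonas₃* c-commands the anaphor within its binding domain → licit binder.
*Stefan₄* does not c-command the anaphor → cannot bind it.

{3}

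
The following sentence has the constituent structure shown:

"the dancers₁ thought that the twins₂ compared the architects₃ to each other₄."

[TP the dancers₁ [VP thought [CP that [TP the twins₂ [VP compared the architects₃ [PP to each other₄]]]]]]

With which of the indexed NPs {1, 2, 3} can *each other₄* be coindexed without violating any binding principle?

{2, 3}

*each other* is an anaphor, so Principle A applies: it must be bound in its binding domain.
Binding domain of *each other₄*: the embedded TP, whose subject is the twins₂.
*the dancers₁* c-commands the anaphor but is outside its binding domain → cannot satisfy Principle A.
*the twins₂* c-commands the anaphor within its binding domain → licit binder.
*the architects₃* c-commands the anaphor within its binding domain → licit binder.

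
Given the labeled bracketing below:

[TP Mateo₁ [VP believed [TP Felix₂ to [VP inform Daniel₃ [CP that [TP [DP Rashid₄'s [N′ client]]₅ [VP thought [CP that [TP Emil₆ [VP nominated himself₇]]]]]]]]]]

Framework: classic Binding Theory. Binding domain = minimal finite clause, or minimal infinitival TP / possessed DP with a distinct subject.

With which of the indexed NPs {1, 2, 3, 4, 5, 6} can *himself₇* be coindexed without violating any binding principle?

{6}

*himself* is an anaphor, so Principle A applies: it must be bound in its binding domain.
Binding domain of *himself₇*: the embedded TP, whose subject is Emil₆.
*Mateo₁* c-commands the anaphor but is outside its binding domain → cannot satisfy Principle A.
*Felix₂* c-commands the anaphor but is outside its binding domain → cannot satisfy Principle A.
*Daniel₃* c-commands the anaphor but is outside its binding domain → cannot satisfy Principle A.
*Rashid₄* does not c-command the anaphor → cannot bind it.
*[Rashid₄'s client]₅* c-commands the anaphor but is outside its binding domain → cannot satisfy Principle A.
*Emil₆* c-commands the anaphor within its binding domain → licit binder.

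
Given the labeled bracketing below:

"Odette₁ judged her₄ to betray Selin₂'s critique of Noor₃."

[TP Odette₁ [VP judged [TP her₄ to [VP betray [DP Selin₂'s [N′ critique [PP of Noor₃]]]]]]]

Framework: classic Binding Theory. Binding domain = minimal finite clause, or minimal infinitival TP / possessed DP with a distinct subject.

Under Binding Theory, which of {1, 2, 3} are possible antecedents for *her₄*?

*her* is a pronoun, so Principle B applies: it must be free in its binding domain.
Binding domain of *her₄*: the matrix TP, whose subject is Odette₁.
*Odette₁* c-commands the pronoun within its binding domain → coindexation would violate Principle B.
*Selin₂*: the pronoun c-commands this R-expression → coindexation would violate Principle C on *Selin₂*.
*Noor₃*: the pronoun c-commands this R-expression → coindexation would violate Principle C on *Noor₃*.

none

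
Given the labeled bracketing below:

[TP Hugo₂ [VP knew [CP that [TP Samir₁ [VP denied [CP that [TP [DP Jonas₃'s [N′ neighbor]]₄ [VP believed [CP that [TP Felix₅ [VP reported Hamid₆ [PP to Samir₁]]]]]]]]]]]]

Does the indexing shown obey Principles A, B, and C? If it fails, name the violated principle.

Principle C

The two coindexed NPs are *Samir₁* (the higher occurrence) and *Samir₁* (the lower occurrence).
*Samir₁* (the lower occurrence) is an R-expression. Principle C requires it to be free everywhere.
*Samir₁* (the higher occurrence) c-commands it and carries the same index.
The R-expression is bound → Principle C violation.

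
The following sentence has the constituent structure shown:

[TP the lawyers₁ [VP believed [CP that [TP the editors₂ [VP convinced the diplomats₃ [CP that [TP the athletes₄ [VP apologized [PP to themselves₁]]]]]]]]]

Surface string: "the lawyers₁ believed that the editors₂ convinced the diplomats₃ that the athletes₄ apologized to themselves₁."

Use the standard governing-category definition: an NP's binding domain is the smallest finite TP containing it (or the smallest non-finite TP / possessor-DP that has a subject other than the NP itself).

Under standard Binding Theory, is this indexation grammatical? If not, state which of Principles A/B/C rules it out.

Principle A

The two coindexed NPs are *the lawyers₁* and *themselves₁*.
*themselves₁* is an anaphor. Principle A requires it to be bound within its binding domain — the embedded TP, whose subject is the athletes₄.
Within that domain it is c-commanded by *the athletes₄*, which does not share its index.
*the lawyers₁* does c-command the anaphor, but from outside its binding domain.
The anaphor is unbound in its domain → Principle A violation.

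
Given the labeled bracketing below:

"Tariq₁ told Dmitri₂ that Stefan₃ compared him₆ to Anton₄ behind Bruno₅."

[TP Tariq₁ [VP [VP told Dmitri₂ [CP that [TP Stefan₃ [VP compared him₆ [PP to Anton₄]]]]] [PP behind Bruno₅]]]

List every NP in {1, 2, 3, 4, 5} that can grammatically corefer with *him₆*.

{1, 2, 5}

*him* is a pronoun, so Principle B applies: it must be free in its binding domain.
Binding domain of *him₆*: the embedded TP, whose subject is Stefan₃.
*Tariq₁* c-commands the pronoun but from outside its binding domain, and is not c-commanded by it → coindexation permitted.
*Dmitri₂* c-commands the pronoun but from outside its binding domain, and is not c-commanded by it → coindexation permitted.
*Stefan₃* c-commands the pronoun within its binding domain → coindexation would violate Principle B.
*Anton₄*: the pronoun c-commands this R-expression → coindexation would violate Principle C on *Anton₄*.
*Bruno₅* and the pronoun do not c-command one another → neither Principle B nor Principle C is at stake; coindexation permitted.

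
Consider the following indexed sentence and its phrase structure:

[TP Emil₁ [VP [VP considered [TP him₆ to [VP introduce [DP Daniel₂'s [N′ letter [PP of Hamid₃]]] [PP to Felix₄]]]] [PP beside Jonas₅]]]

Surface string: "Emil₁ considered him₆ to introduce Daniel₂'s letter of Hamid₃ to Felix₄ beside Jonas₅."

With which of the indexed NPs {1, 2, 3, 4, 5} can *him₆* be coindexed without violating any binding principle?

*him* is a pronoun, so Principle B applies: it must be free in its binding domain.
Binding domain of *him₆*: the matrix TP, whose subject is Emil₁.
*Emil₁* c-commands the pronoun within its binding domain → coindexation would violate Principle B.
*Daniel₂*: the pronoun c-commands this R-expression → coindexation would violate Principle C on *Daniel₂*.
*Hamid₃*: the pronoun c-commands this R-expression → coindexation would violate Principle C on *Hamid₃*.
*Felix₄*: the pronoun c-commands this R-expression → coindexation would violate Principle C on *Felix₄*.
*Jonas₅* and the pronoun do not c-command one another → neither Principle B nor Principle C is at stake; coindexation permitted.

{5}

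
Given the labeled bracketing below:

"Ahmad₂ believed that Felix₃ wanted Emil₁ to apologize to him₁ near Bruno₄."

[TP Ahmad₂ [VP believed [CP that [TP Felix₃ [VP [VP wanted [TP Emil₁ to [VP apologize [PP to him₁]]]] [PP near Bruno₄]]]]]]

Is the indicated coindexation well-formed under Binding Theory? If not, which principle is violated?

The two coindexed NPs are *Emil₁* and *him₁*.
*him₁* is a pronoun. Its binding domain is the embedded TP, whose subject is Emil₁.
*Emil₁* c-commands it within that domain and carries the same index.
The pronoun is locally bound → Principle B violation.

Principle B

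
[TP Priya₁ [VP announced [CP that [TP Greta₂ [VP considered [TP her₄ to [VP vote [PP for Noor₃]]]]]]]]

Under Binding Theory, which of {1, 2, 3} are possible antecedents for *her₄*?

{1}

*her* is a pronoun, so Principle B applies: it must be free in its binding domain.
Binding domain of *her₄*: the embedded TP, whose subject is Greta₂.
*Priya₁* c-commands the pronoun but from outside its binding domain, and is not c-commanded by it → coindexation permitted.
*Greta₂* c-commands the pronoun within its binding domain → coindexation would violate Principle B.
*Noor₃*: the pronoun c-commands this R-expression → coindexation would violate Principle C on *Noor₃*.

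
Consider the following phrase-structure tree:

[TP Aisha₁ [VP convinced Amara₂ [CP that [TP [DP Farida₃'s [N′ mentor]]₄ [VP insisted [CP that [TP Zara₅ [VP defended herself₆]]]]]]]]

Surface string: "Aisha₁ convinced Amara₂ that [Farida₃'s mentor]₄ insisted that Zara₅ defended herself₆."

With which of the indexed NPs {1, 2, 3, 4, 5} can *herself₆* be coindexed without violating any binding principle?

*herself* is an anaphor, so Principle A applies: it must be bound in its binding domain.
Binding domain of *herself₆*: the embedded TP, whose subject is Zara₅.
*Aisha₁* c-commands the anaphor but is outside its binding domain → cannot satisfy Principle A.
*Amara₂* c-commands the anaphor but is outside its binding domain → cannot satisfy Principle A.
*Farida₃* does not c-command the anaphor → cannot bind it.
*[Farida₃'s mentor]₄* c-commands the anaphor but is outside its binding domain → cannot satisfy Principle A.
*Zara₅* c-commands the anaphor within its binding domain → licit binder.

{5}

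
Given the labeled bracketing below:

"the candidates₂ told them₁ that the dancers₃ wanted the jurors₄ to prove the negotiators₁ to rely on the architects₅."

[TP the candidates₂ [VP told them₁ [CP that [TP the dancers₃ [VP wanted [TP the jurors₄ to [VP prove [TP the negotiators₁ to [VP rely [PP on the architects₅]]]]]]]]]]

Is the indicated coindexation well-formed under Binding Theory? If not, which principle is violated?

The two coindexed NPs are *them₁* and *the negotiators₁*.
*the negotiators₁* is an R-expression. Principle C requires it to be free everywhere.
*them₁* c-commands it and carries the same index.
The R-expression is bound → Principle C violation.

Principle C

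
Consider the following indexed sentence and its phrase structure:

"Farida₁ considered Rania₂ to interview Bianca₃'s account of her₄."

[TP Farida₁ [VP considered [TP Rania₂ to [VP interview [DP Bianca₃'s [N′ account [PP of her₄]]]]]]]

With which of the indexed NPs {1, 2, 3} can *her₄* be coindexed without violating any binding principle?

*her* is a pronoun, so Principle B applies: it must be free in its binding domain.
Binding domain of *her₄*: the possessed DP, whose subject is Bianca₃.
*Farida₁* c-commands the pronoun but from outside its binding domain, and is not c-commanded by it → coindexation permitted.
*Rania₂* c-commands the pronoun but from outside its binding domain, and is not c-commanded by it → coindexation permitted.
*Bianca₃* c-commands the pronoun within its binding domain → coindexation would violate Principle B.

{1, 2}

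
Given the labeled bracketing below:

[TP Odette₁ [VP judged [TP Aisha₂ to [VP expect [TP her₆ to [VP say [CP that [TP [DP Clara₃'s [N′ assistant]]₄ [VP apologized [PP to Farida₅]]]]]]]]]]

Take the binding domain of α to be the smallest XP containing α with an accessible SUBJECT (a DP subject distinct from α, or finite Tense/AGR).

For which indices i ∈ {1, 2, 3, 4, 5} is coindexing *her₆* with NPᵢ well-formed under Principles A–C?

*her* is a pronoun, so Principle B applies: it must be free in its binding domain.
Binding domain of *her₆*: the embedded TP, whose subject is Aisha₂.
*Odette₁* c-commands the pronoun but from outside its binding domain, and is not c-commanded by it → coindexation permitted.
*Aisha₂* c-commands the pronoun within its binding domain → coindexation would violate Principle B.
*Clara₃*: the pronoun c-commands this R-expression → coindexation would violate Principle C on *Clara₃*.
*[Clara₃'s assistant]₄*: the pronoun c-commands this R-expression → coindexation would violate Principle C on *[Clara₃'s assistant]₄*.
*Farida₅*: the pronoun c-commands this R-expression → coindexation would violate Principle C on *Farida₅*.

{1}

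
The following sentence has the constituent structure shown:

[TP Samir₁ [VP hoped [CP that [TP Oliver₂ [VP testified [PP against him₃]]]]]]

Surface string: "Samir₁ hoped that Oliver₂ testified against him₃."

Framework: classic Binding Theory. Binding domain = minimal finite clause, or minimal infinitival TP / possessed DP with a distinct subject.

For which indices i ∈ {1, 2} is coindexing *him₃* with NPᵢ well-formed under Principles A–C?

{1}

*him* is a pronoun, so Principle B applies: it must be free in its binding domain.
Binding domain of *him₃*: the embedded TP, whose subject is Oliver₂.
*Samir₁* c-commands the pronoun but from outside its binding domain, and is not c-commanded by it → coindexation permitted.
*Oliver₂* c-commands the pronoun within its binding domain → coindexation would violate Principle B.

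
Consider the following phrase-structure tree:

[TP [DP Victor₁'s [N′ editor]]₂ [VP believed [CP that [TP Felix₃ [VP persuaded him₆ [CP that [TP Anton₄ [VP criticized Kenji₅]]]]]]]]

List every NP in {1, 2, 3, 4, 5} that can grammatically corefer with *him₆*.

{1, 2}

*him* is a pronoun, so Principle B applies: it must be free in its binding domain.
Binding domain of *him₆*: the embedded TP, whose subject is Felix₃.
*Victor₁* and the pronoun do not c-command one another → neither Principle B nor Principle C is at stake; coindexation permitted.
*[Victor₁'s editor]₂* c-commands the pronoun but from outside its binding domain, and is not c-commanded by it → coindexation permitted.
*Felix₃* c-commands the pronoun within its binding domain → coindexation would violate Principle B.
*Anton₄*: the pronoun c-commands this R-expression → coindexation would violate Principle C on *Anton₄*.
*Kenji₅*: the pronoun c-commands this R-expression → coindexation would violate Principle C on *Kenji₅*.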